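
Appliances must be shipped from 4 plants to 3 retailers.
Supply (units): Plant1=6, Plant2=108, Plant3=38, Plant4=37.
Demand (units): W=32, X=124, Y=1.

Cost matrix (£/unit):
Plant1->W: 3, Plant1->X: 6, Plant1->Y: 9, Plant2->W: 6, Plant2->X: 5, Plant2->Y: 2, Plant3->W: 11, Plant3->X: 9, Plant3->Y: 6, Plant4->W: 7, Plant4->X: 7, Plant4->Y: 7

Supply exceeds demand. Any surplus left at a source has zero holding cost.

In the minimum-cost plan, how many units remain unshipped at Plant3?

32

An optimal plan:
  Plant1–W: 6 units
  Plant2–X: 108 units
  Plant3–X: 5 units
  Plant3–Y: 1 units
  Plant4–W: 26 units
  Plant4–X: 11 units
Total cost = £868.
Plant3 ships 6 of its 38, leaving 32.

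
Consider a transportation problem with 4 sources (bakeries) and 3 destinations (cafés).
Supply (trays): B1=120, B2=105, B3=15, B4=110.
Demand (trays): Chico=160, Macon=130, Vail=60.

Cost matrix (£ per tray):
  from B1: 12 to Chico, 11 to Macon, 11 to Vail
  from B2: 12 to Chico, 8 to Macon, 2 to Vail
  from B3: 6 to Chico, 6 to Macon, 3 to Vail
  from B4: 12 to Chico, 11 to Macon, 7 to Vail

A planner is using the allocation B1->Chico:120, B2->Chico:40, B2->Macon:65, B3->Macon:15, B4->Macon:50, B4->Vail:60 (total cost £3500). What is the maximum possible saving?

Current plan cost = 120·12 + 40·12 + 65·8 + 15·6 + 50·11 + 60·7 = £3500.
Optimal plan:
  B1 to Chico: 35 trays
  B1 to Macon: 85 trays
  B2 to Macon: 45 trays
  B2 to Vail: 60 trays
  B3 to Chico: 15 trays
  B4 to Chico: 110 trays
Optimal cost = £3245.
Saving = 3500 − 3245 = £255.

255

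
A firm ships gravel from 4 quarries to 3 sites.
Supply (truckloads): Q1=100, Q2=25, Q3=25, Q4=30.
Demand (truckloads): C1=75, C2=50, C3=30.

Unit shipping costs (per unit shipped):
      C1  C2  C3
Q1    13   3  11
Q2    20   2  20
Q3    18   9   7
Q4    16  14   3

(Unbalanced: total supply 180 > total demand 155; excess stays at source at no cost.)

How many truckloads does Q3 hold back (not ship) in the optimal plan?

Minimum-cost shipments:
  Q1->C1: 75 × 13 = 975
  Q1->C2: 25 × 3 = 75
  Q2->C2: 25 × 2 = 50
  Q4->C3: 30 × 3 = 90
Total cost = 1190.
Q3 ships 0 of its 25, leaving 25.

25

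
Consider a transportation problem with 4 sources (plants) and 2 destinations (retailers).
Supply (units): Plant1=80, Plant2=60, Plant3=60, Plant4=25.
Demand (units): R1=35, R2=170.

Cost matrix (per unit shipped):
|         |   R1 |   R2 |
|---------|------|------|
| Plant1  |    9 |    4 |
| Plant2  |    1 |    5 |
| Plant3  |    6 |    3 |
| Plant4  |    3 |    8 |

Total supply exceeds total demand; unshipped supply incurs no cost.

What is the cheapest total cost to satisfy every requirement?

695

Optimal allocation:
  Plant1 to R2: 80 × 4 = 320
  Plant2 to R1: 30 × 1 = 30
  Plant2 to R2: 30 × 5 = 150
  Plant3 to R2: 60 × 3 = 180
  Plant4 to R1: 5 × 3 = 15
Total = 320 + 30 + 150 + 180 + 15 = 695.
(Supply check: Plant1 ships 80; Plant2 ships 60; Plant3 ships 60; Plant4 ships 5.)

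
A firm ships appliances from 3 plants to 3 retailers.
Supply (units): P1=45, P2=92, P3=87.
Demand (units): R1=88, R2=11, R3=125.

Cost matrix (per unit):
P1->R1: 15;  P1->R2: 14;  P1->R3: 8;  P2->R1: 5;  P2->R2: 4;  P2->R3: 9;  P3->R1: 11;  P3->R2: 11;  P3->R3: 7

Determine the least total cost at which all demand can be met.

An optimal shipping plan:
  P1–R3: 45 × 8 = 360
  P2–R1: 81 × 5 = 405
  P2–R2: 11 × 4 = 44
  P3–R1: 7 × 11 = 77
  P3–R3: 80 × 7 = 560
Total = 360 + 405 + 44 + 77 + 560 = 1446.

1446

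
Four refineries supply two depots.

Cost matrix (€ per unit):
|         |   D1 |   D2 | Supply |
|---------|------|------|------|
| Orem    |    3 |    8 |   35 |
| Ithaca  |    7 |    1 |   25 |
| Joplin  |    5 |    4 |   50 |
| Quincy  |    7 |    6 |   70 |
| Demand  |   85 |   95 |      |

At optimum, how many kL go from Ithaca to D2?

25

The minimum-cost plan:
  Orem to D1: 35 kL
  Ithaca to D2: 25 kL
  Joplin to D1: 50 kL
  Quincy to D2: 70 kL
Total cost = €800.
So Ithaca→D2 carries 25 kL.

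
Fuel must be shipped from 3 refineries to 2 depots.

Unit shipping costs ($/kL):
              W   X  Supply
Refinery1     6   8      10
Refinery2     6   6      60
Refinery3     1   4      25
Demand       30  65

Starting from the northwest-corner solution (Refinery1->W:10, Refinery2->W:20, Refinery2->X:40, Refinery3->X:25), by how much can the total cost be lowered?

Current plan cost = 10·6 + 20·6 + 40·6 + 25·4 = $520.
Optimal plan:
  Refinery1→W: 5 kL
  Refinery1→X: 5 kL
  Refinery2→X: 60 kL
  Refinery3→W: 25 kL
Optimal cost = $455.
Saving = 520 − 455 = $65.

65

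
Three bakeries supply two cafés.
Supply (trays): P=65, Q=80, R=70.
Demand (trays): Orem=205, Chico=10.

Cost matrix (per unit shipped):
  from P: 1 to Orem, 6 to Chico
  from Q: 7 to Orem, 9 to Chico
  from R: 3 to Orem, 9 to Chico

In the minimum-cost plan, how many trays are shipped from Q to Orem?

The minimum-cost plan:
  P→Orem: 65 trays
  Q→Orem: 70 trays
  Q→Chico: 10 trays
  R→Orem: 70 trays
Total cost = 855.
So Q→Orem carries 70 trays.

70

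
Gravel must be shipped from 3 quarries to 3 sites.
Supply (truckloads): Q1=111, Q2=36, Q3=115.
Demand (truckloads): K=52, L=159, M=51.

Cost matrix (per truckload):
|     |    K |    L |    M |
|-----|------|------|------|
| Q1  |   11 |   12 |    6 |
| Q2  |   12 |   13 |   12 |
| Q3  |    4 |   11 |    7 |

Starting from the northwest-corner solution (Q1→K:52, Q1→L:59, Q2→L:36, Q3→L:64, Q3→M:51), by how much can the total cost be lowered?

Current plan cost = 52·11 + 59·12 + 36·13 + 64·11 + 51·7 = 2809.
Optimal plan:
  Q1->L: 60 × 12 = 720
  Q1->M: 51 × 6 = 306
  Q2->L: 36 × 13 = 468
  Q3->K: 52 × 4 = 208
  Q3->L: 63 × 11 = 693
Optimal cost = 2395.
Saving = 2809 − 2395 = 414.

414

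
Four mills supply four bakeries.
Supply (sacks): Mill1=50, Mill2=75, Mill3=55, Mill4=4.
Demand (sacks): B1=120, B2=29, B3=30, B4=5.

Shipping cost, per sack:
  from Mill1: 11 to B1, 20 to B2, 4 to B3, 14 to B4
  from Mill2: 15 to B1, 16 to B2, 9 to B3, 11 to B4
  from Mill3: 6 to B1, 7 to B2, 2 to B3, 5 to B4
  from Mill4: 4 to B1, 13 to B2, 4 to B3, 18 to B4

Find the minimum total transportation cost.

1820

One minimum-cost allocation:
  Mill1 to B1: 20 × 11 = 220
  Mill1 to B3: 30 × 4 = 120
  Mill2 to B1: 70 × 15 = 1050
  Mill2 to B4: 5 × 11 = 55
  Mill3 to B1: 26 × 6 = 156
  Mill3 to B2: 29 × 7 = 203
  Mill4 to B1: 4 × 4 = 16
Total = 220 + 120 + 1050 + 55 + 156 + 203 + 16 = 1820.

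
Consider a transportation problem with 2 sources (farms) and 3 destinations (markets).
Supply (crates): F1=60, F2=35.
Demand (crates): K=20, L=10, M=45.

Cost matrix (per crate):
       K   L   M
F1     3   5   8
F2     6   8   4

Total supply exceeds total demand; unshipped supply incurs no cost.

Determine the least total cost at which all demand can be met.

330

A cheapest plan:
  F1→K: 20 × 3 = 60
  F1→L: 10 × 5 = 50
  F1→M: 10 × 8 = 80
  F2→M: 35 × 4 = 140
Total = 60 + 50 + 80 + 140 = 330.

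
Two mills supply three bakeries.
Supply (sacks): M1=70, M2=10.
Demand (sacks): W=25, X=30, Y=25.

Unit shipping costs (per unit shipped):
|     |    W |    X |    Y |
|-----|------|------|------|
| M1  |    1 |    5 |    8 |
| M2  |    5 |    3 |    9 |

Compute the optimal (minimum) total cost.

One minimum-cost allocation:
  M1–W: 25 × 1 = 25
  M1–X: 20 × 5 = 100
  M1–Y: 25 × 8 = 200
  M2–X: 10 × 3 = 30
Total = 25 + 100 + 200 + 30 = 355.
(Supply check: M1 ships 70; M2 ships 10.)

355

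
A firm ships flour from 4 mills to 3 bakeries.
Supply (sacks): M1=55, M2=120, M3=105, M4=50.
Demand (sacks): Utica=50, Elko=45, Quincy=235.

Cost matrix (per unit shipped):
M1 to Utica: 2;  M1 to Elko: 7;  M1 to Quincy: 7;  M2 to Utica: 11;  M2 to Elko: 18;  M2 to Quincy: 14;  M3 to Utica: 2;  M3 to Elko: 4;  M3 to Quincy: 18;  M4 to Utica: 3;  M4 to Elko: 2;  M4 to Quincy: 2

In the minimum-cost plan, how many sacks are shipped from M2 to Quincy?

Optimal shipments:
  M1→Quincy: 55 sacks
  M2→Quincy: 120 sacks
  M3→Utica: 50 sacks
  M3→Elko: 45 sacks
  M3→Quincy: 10 sacks
  M4→Quincy: 50 sacks
Total cost = 2625.
So M2→Quincy carries 120 sacks.

120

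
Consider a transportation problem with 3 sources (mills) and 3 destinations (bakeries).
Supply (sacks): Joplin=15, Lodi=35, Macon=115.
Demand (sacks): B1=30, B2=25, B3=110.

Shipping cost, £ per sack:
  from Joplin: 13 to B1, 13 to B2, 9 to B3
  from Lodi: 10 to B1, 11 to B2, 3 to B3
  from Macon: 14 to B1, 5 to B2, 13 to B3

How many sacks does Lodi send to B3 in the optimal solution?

The minimum-cost plan:
  Joplin–B3: 15 × £9 = £135
  Lodi–B3: 35 × £3 = £105
  Macon–B1: 30 × £14 = £420
  Macon–B2: 25 × £5 = £125
  Macon–B3: 60 × £13 = £780
Total cost = £1565.
So Lodi→B3 carries 35 sacks.

35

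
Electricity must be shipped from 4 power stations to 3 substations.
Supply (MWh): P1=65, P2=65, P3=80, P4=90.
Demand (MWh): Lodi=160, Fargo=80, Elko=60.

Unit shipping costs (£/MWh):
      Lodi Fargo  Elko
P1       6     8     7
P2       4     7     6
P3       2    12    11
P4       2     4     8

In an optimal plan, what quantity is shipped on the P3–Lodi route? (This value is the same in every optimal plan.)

80

Solving gives:
  P1–Fargo: 5 × £8 = £40
  P1–Elko: 60 × £7 = £420
  P2–Lodi: 65 × £4 = £260
  P3–Lodi: 80 × £2 = £160
  P4–Lodi: 15 × £2 = £30
  P4–Fargo: 75 × £4 = £300
Total cost = £1210.
So P3→Lodi carries 80 MWh.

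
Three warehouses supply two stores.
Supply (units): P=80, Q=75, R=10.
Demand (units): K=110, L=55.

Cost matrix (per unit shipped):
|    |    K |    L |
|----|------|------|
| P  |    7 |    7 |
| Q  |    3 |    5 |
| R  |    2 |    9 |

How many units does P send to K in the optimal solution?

25

Optimal shipments:
  P–K: 25 × 7 = 175
  P–L: 55 × 7 = 385
  Q–K: 75 × 3 = 225
  R–K: 10 × 2 = 20
Total cost = 805.
So P→K carries 25 units.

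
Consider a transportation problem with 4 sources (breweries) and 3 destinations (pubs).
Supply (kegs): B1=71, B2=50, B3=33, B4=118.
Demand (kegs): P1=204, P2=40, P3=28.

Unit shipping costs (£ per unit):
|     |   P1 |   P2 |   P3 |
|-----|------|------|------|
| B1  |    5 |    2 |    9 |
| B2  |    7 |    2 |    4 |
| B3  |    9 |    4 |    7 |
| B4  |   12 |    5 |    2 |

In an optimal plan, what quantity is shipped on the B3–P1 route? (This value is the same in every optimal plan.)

Optimal shipments:
  B1–P1: 71 kegs
  B2–P1: 50 kegs
  B3–P1: 33 kegs
  B4–P1: 50 kegs
  B4–P2: 40 kegs
  B4–P3: 28 kegs
Total cost = £1858.
So B3→P1 carries 33 kegs.

33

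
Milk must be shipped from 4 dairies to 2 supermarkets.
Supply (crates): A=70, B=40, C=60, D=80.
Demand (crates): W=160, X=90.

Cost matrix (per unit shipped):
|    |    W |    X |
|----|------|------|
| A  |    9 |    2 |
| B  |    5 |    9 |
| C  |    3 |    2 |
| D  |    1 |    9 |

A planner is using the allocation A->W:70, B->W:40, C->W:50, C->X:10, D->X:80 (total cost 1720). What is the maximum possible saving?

1140

Current plan cost = 70·9 + 40·5 + 50·3 + 10·2 + 80·9 = 1720.
Optimal plan:
  A to X: 70 crates
  B to W: 40 crates
  C to W: 40 crates
  C to X: 20 crates
  D to W: 80 crates
Optimal cost = 580.
Saving = 1720 − 580 = 1140.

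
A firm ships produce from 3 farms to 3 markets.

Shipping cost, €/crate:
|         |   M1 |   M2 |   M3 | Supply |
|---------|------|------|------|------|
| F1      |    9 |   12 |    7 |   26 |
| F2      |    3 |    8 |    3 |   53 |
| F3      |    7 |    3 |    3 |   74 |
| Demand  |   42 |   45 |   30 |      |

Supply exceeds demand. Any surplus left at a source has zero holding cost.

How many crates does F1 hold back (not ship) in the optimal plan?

Minimum-cost shipments:
  F2 to M1: 42 × €3 = €126
  F2 to M3: 11 × €3 = €33
  F3 to M2: 45 × €3 = €135
  F3 to M3: 19 × €3 = €57
Total cost = €351.
F1 ships 0 of its 26, leaving 26.

26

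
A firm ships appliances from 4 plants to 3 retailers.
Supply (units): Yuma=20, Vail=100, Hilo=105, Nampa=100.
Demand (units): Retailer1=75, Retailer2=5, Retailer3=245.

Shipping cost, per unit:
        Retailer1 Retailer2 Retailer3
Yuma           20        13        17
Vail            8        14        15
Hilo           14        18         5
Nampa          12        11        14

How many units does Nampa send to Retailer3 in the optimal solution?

Solving gives:
  Yuma->Retailer2: 5 units
  Yuma->Retailer3: 15 units
  Vail->Retailer1: 75 units
  Vail->Retailer3: 25 units
  Hilo->Retailer3: 105 units
  Nampa->Retailer3: 100 units
Total cost = 3220.
So Nampa→Retailer3 carries 100 units.

100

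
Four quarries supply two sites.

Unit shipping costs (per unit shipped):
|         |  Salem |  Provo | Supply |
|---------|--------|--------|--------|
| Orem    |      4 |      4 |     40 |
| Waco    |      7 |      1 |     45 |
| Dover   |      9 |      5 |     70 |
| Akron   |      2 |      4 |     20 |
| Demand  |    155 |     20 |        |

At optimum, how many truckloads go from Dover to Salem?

70

The minimum-cost plan:
  Orem to Salem: 40 × 4 = 160
  Waco to Salem: 25 × 7 = 175
  Waco to Provo: 20 × 1 = 20
  Dover to Salem: 70 × 9 = 630
  Akron to Salem: 20 × 2 = 40
Total cost = 1025.
So Dover→Salem carries 70 truckloads.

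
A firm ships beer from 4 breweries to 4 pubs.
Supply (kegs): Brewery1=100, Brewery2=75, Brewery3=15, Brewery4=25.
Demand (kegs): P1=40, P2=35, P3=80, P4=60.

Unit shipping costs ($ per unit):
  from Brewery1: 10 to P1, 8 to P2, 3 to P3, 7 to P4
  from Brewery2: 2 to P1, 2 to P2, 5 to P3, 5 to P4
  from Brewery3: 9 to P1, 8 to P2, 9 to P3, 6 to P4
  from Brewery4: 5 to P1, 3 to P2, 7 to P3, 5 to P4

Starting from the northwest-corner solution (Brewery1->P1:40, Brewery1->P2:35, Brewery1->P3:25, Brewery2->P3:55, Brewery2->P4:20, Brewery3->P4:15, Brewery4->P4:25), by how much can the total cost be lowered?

600

Current plan cost = 40·10 + 35·8 + 25·3 + 55·5 + 20·5 + 15·6 + 25·5 = $1345.
Optimal plan:
  Brewery1 to P3: 80 × $3 = $240
  Brewery1 to P4: 20 × $7 = $140
  Brewery2 to P1: 40 × $2 = $80
  Brewery2 to P2: 35 × $2 = $70
  Brewery3 to P4: 15 × $6 = $90
  Brewery4 to P4: 25 × $5 = $125
Optimal cost = $745.
Saving = 1345 − 745 = $600.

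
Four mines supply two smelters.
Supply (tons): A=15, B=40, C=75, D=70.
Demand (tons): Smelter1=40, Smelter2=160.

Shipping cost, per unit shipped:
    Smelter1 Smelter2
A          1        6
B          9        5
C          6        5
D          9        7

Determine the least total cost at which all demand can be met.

A cheapest plan:
  A to Smelter1: 15 × 1 = 15
  B to Smelter2: 40 × 5 = 200
  C to Smelter1: 25 × 6 = 150
  C to Smelter2: 50 × 5 = 250
  D to Smelter2: 70 × 7 = 490
Total = 15 + 200 + 150 + 250 + 490 = 1105.

1105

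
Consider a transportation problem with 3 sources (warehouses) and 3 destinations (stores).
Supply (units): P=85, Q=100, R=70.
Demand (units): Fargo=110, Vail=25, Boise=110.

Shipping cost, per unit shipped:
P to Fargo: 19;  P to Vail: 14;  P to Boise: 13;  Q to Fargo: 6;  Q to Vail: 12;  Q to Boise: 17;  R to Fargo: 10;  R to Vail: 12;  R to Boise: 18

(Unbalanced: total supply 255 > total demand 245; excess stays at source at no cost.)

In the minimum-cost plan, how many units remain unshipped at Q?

Minimum-cost shipments:
  P→Boise: 85 × 13 = 1105
  Q→Fargo: 100 × 6 = 600
  R→Fargo: 10 × 10 = 100
  R→Vail: 25 × 12 = 300
  R→Boise: 25 × 18 = 450
Total cost = 2555.
Q ships 100 of its 100, leaving 0.

0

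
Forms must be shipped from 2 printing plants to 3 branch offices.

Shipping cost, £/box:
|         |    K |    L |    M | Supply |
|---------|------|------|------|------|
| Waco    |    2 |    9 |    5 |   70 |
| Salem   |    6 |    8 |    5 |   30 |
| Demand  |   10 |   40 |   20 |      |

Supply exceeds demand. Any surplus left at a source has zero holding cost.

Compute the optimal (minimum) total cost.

450

Optimal allocation:
  Waco to K: 10 × £2 = £20
  Waco to L: 10 × £9 = £90
  Waco to M: 20 × £5 = £100
  Salem to L: 30 × £8 = £240
Total = 20 + 90 + 100 + 240 = £450.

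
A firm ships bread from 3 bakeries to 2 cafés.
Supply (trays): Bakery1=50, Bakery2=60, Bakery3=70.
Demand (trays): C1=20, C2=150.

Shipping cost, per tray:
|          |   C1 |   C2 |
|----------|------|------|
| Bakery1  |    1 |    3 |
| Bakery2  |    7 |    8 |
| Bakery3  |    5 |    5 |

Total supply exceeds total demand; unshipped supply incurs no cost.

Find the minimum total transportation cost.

One minimum-cost allocation:
  Bakery1→C1: 20 trays
  Bakery1→C2: 30 trays
  Bakery2→C2: 50 trays
  Bakery3→C2: 70 trays
Total cost = 860.

860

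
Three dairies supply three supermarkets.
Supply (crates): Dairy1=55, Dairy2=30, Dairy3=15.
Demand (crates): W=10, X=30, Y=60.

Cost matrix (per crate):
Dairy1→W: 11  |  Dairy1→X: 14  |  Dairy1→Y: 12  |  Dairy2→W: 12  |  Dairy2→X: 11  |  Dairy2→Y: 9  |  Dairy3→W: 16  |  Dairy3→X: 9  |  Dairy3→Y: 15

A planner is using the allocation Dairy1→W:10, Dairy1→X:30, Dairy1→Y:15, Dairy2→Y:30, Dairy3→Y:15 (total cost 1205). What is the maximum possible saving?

Current plan cost = 10·11 + 30·14 + 15·12 + 30·9 + 15·15 = 1205.
Optimal plan:
  Dairy1–W: 10 × 11 = 110
  Dairy1–X: 15 × 14 = 210
  Dairy1–Y: 30 × 12 = 360
  Dairy2–Y: 30 × 9 = 270
  Dairy3–X: 15 × 9 = 135
Optimal cost = 1085.
Saving = 1205 − 1085 = 120.

120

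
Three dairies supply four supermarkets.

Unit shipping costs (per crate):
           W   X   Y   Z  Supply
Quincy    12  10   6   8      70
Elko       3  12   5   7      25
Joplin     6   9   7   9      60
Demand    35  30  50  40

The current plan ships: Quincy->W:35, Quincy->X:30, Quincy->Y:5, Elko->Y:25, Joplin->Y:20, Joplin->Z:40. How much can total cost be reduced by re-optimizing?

Current plan cost = 35·12 + 30·10 + 5·6 + 25·5 + 20·7 + 40·9 = 1375.
Optimal plan:
  Quincy to Y: 30 × 6 = 180
  Quincy to Z: 40 × 8 = 320
  Elko to W: 25 × 3 = 75
  Joplin to W: 10 × 6 = 60
  Joplin to X: 30 × 9 = 270
  Joplin to Y: 20 × 7 = 140
Optimal cost = 1045.
Saving = 1375 − 1045 = 330.

330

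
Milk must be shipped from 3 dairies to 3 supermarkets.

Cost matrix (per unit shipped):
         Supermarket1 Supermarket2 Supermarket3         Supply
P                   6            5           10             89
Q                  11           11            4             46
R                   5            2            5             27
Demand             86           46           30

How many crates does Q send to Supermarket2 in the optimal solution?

0

The minimum-cost plan:
  P to Supermarket1: 70 × 6 = 420
  P to Supermarket2: 19 × 5 = 95
  Q to Supermarket1: 16 × 11 = 176
  Q to Supermarket3: 30 × 4 = 120
  R to Supermarket2: 27 × 2 = 54
Total cost = 865.
The route Q→Supermarket2 is not used.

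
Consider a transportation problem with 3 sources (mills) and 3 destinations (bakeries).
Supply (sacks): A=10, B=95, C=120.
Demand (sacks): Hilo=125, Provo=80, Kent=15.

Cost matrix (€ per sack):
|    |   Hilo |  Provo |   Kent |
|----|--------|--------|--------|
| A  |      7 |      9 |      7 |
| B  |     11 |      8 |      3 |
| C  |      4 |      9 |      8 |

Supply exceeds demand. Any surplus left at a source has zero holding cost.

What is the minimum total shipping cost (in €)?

1200

Optimal allocation:
  A->Hilo: 5 sacks
  B->Provo: 80 sacks
  B->Kent: 15 sacks
  C->Hilo: 120 sacks
Total cost = €1200.
(Supply check: A ships 5; B ships 95; C ships 120.)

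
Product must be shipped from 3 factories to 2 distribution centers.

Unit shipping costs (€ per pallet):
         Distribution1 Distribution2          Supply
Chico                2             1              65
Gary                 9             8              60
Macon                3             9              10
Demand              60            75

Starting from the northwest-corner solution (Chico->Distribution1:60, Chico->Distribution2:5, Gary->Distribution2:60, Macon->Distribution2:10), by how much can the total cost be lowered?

Current plan cost = 60·2 + 5·1 + 60·8 + 10·9 = €695.
Optimal plan:
  Chico→Distribution1: 50 × €2 = €100
  Chico→Distribution2: 15 × €1 = €15
  Gary→Distribution2: 60 × €8 = €480
  Macon→Distribution1: 10 × €3 = €30
Optimal cost = €625.
Saving = 695 − 625 = €70.

70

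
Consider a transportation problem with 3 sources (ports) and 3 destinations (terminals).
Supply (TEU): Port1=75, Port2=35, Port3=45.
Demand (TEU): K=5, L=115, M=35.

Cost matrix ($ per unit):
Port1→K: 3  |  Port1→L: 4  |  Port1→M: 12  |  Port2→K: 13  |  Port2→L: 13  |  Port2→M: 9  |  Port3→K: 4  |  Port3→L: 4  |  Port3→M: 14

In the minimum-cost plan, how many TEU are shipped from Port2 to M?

Solving gives:
  Port1->K: 5 × $3 = $15
  Port1->L: 70 × $4 = $280
  Port2->M: 35 × $9 = $315
  Port3->L: 45 × $4 = $180
Total cost = $790.
So Port2→M carries 35 TEU.

35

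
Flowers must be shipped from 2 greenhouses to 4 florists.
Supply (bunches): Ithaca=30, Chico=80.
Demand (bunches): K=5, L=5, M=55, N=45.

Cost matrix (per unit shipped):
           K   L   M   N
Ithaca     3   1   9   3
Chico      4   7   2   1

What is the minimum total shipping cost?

An optimal shipping plan:
  Ithaca→K: 5 × 3 = 15
  Ithaca→L: 5 × 1 = 5
  Ithaca→N: 20 × 3 = 60
  Chico→M: 55 × 2 = 110
  Chico→N: 25 × 1 = 25
Total = 15 + 5 + 60 + 110 + 25 = 215.
(Supply check: Ithaca ships 30; Chico ships 80.)

215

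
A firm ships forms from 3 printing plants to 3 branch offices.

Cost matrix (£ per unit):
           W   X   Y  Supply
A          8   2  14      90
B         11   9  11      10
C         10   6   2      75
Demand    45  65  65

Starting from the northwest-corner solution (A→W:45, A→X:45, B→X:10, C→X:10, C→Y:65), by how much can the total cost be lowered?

Current plan cost = 45·8 + 45·2 + 10·9 + 10·6 + 65·2 = £730.
Optimal plan:
  A–W: 25 × £8 = £200
  A–X: 65 × £2 = £130
  B–W: 10 × £11 = £110
  C–W: 10 × £10 = £100
  C–Y: 65 × £2 = £130
Optimal cost = £670.
Saving = 730 − 670 = £60.

60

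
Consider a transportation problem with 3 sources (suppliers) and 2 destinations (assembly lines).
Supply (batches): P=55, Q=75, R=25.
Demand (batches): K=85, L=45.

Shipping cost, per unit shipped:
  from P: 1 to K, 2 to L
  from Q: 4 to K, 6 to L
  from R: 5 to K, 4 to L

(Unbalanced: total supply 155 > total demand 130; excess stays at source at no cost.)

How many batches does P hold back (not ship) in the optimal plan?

0

Minimum-cost shipments:
  P to K: 35 × 1 = 35
  P to L: 20 × 2 = 40
  Q to K: 50 × 4 = 200
  R to L: 25 × 4 = 100
Total cost = 375.
P ships 55 of its 55, leaving 0.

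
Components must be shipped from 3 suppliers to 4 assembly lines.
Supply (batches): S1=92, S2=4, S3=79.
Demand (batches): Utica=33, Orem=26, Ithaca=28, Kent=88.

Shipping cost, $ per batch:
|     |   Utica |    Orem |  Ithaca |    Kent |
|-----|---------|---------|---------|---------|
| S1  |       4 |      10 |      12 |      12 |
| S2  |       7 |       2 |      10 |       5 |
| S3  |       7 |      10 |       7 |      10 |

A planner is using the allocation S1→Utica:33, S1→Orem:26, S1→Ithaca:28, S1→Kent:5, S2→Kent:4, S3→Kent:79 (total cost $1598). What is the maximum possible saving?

88

Current plan cost = 33·4 + 26·10 + 28·12 + 5·12 + 4·5 + 79·10 = $1598.
Optimal plan:
  S1→Utica: 33 batches
  S1→Orem: 22 batches
  S1→Kent: 37 batches
  S2→Orem: 4 batches
  S3→Ithaca: 28 batches
  S3→Kent: 51 batches
Optimal cost = $1510.
Saving = 1598 − 1510 = $88.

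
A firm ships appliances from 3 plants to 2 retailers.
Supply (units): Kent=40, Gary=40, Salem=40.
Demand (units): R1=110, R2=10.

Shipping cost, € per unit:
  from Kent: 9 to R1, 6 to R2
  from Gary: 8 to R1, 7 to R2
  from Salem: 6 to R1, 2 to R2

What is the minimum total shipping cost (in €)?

880

Optimal allocation:
  Kent to R1: 40 × €9 = €360
  Gary to R1: 40 × €8 = €320
  Salem to R1: 30 × €6 = €180
  Salem to R2: 10 × €2 = €20
Total = 360 + 320 + 180 + 20 = €880.
(Supply check: Kent ships 40; Gary ships 40; Salem ships 40.)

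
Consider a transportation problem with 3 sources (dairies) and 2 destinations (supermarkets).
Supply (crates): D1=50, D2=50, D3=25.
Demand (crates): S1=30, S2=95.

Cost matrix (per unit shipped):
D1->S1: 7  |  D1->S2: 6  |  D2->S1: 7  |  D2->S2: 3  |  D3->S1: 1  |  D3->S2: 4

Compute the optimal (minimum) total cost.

480

A cheapest plan:
  D1→S1: 5 × 7 = 35
  D1→S2: 45 × 6 = 270
  D2→S2: 50 × 3 = 150
  D3→S1: 25 × 1 = 25
Total = 35 + 270 + 150 + 25 = 480.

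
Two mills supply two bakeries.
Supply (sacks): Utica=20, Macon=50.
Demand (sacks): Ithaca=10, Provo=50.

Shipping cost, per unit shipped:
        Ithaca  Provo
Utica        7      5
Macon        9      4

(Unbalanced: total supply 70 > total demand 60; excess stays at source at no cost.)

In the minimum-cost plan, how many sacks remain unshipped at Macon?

0

Minimum-cost shipments:
  Utica→Ithaca: 10 × 7 = 70
  Macon→Provo: 50 × 4 = 200
Total cost = 270.
Macon ships 50 of its 50, leaving 0.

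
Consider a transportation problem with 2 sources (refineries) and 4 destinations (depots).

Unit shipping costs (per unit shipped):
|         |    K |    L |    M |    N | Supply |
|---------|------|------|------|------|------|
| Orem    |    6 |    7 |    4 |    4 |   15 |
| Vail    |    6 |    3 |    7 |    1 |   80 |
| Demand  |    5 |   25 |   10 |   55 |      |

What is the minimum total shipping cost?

200

Optimal allocation:
  Orem–K: 5 × 6 = 30
  Orem–M: 10 × 4 = 40
  Vail–L: 25 × 3 = 75
  Vail–N: 55 × 1 = 55
Total = 30 + 40 + 75 + 55 = 200.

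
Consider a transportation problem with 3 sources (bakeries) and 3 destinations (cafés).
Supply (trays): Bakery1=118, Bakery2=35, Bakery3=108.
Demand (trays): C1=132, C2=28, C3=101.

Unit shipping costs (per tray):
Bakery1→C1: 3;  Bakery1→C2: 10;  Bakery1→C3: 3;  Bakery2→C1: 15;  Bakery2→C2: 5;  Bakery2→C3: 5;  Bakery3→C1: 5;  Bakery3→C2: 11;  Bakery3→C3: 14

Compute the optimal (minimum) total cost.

A cheapest plan:
  Bakery1->C1: 24 × 3 = 72
  Bakery1->C3: 94 × 3 = 282
  Bakery2->C2: 28 × 5 = 140
  Bakery2->C3: 7 × 5 = 35
  Bakery3->C1: 108 × 5 = 540
Total = 72 + 282 + 140 + 35 + 540 = 1069.

1069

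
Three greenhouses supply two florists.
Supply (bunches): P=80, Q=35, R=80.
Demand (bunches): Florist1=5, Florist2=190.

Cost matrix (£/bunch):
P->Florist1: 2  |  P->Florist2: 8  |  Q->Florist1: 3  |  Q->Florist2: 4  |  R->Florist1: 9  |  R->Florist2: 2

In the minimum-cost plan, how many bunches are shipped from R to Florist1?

Optimal shipments:
  P→Florist1: 5 × £2 = £10
  P→Florist2: 75 × £8 = £600
  Q→Florist2: 35 × £4 = £140
  R→Florist2: 80 × £2 = £160
Total cost = £910.
The route R→Florist1 is not used.

0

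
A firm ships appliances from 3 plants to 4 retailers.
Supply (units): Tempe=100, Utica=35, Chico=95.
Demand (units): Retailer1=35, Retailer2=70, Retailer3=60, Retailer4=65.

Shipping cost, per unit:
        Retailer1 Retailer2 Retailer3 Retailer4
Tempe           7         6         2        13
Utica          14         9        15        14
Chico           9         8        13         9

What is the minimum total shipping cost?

One minimum-cost allocation:
  Tempe→Retailer1: 5 × 7 = 35
  Tempe→Retailer2: 35 × 6 = 210
  Tempe→Retailer3: 60 × 2 = 120
  Utica→Retailer2: 35 × 9 = 315
  Chico→Retailer1: 30 × 9 = 270
  Chico→Retailer4: 65 × 9 = 585
Total = 35 + 210 + 120 + 315 + 270 + 585 = 1535.

1535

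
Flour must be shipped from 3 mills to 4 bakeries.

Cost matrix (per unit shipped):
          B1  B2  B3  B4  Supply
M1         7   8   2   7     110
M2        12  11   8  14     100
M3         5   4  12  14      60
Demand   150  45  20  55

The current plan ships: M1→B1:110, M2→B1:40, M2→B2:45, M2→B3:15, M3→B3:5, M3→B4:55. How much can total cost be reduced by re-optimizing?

Current plan cost = 110·7 + 40·12 + 45·11 + 15·8 + 5·12 + 55·14 = 2695.
Optimal plan:
  M1–B1: 35 sacks
  M1–B3: 20 sacks
  M1–B4: 55 sacks
  M2–B1: 55 sacks
  M2–B2: 45 sacks
  M3–B1: 60 sacks
Optimal cost = 2125.
Saving = 2695 − 2125 = 570.

570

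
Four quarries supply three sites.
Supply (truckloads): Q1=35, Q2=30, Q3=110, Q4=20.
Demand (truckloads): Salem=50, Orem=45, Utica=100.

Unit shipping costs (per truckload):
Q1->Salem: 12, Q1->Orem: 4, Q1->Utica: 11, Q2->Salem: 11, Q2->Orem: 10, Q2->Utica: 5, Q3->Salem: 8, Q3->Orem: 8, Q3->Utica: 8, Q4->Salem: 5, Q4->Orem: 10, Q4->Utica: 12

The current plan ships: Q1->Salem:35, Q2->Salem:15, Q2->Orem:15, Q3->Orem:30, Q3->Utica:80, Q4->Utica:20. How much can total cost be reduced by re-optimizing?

585

Current plan cost = 35·12 + 15·11 + 15·10 + 30·8 + 80·8 + 20·12 = 1855.
Optimal plan:
  Q1→Orem: 35 × 4 = 140
  Q2→Utica: 30 × 5 = 150
  Q3→Salem: 30 × 8 = 240
  Q3→Orem: 10 × 8 = 80
  Q3→Utica: 70 × 8 = 560
  Q4→Salem: 20 × 5 = 100
Optimal cost = 1270.
Saving = 1855 − 1270 = 585.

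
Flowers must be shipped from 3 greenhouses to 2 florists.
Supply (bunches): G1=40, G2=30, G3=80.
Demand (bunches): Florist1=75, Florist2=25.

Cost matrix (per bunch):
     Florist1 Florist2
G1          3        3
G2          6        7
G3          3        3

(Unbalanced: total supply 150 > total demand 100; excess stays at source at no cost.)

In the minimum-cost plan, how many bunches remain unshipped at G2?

Minimum-cost shipments:
  G1->Florist2: 25 × 3 = 75
  G3->Florist1: 75 × 3 = 225
Total cost = 300.
G2 ships 0 of its 30, leaving 30.

30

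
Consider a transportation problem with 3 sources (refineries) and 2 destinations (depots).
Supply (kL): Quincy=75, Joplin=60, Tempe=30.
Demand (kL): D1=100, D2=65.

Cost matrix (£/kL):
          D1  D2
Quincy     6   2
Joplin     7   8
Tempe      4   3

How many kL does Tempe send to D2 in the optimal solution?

Optimal shipments:
  Quincy to D1: 10 × £6 = £60
  Quincy to D2: 65 × £2 = £130
  Joplin to D1: 60 × £7 = £420
  Tempe to D1: 30 × £4 = £120
Total cost = £730.
The route Tempe→D2 is not used.

0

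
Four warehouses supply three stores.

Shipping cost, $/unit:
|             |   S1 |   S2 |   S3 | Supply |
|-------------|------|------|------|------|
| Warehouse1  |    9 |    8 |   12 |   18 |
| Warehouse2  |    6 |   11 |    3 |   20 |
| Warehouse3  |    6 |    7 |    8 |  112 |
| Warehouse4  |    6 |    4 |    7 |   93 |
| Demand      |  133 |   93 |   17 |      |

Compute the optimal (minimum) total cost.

1275

Optimal allocation:
  Warehouse1 to S1: 18 × $9 = $162
  Warehouse2 to S1: 3 × $6 = $18
  Warehouse2 to S3: 17 × $3 = $51
  Warehouse3 to S1: 112 × $6 = $672
  Warehouse4 to S2: 93 × $4 = $372
Total = 162 + 18 + 51 + 672 + 372 = $1275.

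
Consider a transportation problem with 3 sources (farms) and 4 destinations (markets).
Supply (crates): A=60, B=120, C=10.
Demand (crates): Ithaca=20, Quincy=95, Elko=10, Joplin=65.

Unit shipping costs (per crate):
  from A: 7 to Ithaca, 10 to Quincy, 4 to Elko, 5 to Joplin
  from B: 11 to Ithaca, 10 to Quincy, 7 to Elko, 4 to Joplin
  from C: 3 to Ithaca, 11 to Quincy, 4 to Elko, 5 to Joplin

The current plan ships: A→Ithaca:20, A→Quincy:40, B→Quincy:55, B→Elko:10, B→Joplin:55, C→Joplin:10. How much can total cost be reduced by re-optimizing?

Current plan cost = 20·7 + 40·10 + 55·10 + 10·7 + 55·4 + 10·5 = 1430.
Optimal plan:
  A→Ithaca: 10 × 7 = 70
  A→Quincy: 40 × 10 = 400
  A→Elko: 10 × 4 = 40
  B→Quincy: 55 × 10 = 550
  B→Joplin: 65 × 4 = 260
  C→Ithaca: 10 × 3 = 30
Optimal cost = 1350.
Saving = 1430 − 1350 = 80.

80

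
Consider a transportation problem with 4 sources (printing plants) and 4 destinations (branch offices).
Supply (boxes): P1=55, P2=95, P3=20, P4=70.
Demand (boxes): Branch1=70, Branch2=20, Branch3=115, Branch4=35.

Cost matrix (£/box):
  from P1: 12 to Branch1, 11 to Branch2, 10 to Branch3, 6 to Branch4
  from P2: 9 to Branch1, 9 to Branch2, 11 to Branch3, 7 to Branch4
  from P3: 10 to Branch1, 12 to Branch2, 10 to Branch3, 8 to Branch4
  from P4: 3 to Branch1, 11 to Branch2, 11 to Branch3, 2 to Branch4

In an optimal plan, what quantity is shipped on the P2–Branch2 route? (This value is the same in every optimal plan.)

Solving gives:
  P1→Branch3: 55 × £10 = £550
  P2→Branch2: 20 × £9 = £180
  P2→Branch3: 40 × £11 = £440
  P2→Branch4: 35 × £7 = £245
  P3→Branch3: 20 × £10 = £200
  P4→Branch1: 70 × £3 = £210
Total cost = £1825.
So P2→Branch2 carries 20 boxes.

20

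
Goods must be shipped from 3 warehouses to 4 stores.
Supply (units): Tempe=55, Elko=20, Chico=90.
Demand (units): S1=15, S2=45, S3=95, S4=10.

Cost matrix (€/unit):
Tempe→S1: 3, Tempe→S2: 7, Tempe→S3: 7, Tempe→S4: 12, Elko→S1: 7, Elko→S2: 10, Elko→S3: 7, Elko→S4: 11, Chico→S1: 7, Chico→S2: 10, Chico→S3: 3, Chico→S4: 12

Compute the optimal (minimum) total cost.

790

An optimal shipping plan:
  Tempe to S1: 15 × €3 = €45
  Tempe to S2: 40 × €7 = €280
  Elko to S2: 5 × €10 = €50
  Elko to S3: 5 × €7 = €35
  Elko to S4: 10 × €11 = €110
  Chico to S3: 90 × €3 = €270
Total = 45 + 280 + 50 + 35 + 110 + 270 = €790.
(Supply check: Tempe ships 55; Elko ships 20; Chico ships 90.)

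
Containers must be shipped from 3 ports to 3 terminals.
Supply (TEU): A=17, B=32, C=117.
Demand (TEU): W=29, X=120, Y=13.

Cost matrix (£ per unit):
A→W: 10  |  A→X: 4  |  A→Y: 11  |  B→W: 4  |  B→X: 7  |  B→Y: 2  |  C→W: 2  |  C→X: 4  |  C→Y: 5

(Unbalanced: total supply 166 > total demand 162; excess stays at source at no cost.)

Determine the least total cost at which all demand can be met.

594

A cheapest plan:
  A->X: 17 × £4 = £68
  B->W: 15 × £4 = £60
  B->Y: 13 × £2 = £26
  C->W: 14 × £2 = £28
  C->X: 103 × £4 = £412
Total = 68 + 60 + 26 + 28 + 412 = £594.
(Supply check: A ships 17; B ships 28; C ships 117.)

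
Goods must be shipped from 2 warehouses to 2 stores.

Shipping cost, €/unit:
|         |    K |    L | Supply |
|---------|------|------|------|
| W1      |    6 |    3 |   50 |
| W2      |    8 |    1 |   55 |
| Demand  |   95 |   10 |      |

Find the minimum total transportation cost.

An optimal shipping plan:
  W1 to K: 50 × €6 = €300
  W2 to K: 45 × €8 = €360
  W2 to L: 10 × €1 = €10
Total = 300 + 360 + 10 = €670.

670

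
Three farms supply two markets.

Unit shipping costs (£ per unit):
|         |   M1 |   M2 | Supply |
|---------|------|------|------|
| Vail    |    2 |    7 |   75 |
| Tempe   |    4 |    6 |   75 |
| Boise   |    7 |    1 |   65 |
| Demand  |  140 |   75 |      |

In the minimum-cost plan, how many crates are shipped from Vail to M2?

Optimal shipments:
  Vail to M1: 75 × £2 = £150
  Tempe to M1: 65 × £4 = £260
  Tempe to M2: 10 × £6 = £60
  Boise to M2: 65 × £1 = £65
Total cost = £535.
The route Vail→M2 is not used.

0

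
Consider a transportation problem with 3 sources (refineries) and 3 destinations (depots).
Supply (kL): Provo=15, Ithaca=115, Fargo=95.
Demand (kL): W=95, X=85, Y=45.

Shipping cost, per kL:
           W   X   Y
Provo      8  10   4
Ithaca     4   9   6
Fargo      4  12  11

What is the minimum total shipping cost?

Optimal allocation:
  Provo→Y: 15 kL
  Ithaca→X: 85 kL
  Ithaca→Y: 30 kL
  Fargo→W: 95 kL
Total cost = 1385.

1385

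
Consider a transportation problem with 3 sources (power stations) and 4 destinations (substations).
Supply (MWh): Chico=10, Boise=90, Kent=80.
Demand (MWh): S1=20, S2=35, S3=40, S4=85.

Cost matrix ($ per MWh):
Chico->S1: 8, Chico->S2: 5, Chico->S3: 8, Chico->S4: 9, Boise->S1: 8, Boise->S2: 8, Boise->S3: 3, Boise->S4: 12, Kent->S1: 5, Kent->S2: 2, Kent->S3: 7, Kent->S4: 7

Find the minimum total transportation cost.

1115

A cheapest plan:
  Chico–S4: 10 MWh
  Boise–S1: 20 MWh
  Boise–S3: 40 MWh
  Boise–S4: 30 MWh
  Kent–S2: 35 MWh
  Kent–S4: 45 MWh
Total cost = $1115.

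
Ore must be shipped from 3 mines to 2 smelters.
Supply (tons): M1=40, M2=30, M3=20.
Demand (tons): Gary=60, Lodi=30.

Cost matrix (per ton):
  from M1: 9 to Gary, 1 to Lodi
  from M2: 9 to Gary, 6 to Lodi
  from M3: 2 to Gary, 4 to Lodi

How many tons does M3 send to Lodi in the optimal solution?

The minimum-cost plan:
  M1–Gary: 10 × 9 = 90
  M1–Lodi: 30 × 1 = 30
  M2–Gary: 30 × 9 = 270
  M3–Gary: 20 × 2 = 40
Total cost = 430.
The route M3→Lodi is not used.

0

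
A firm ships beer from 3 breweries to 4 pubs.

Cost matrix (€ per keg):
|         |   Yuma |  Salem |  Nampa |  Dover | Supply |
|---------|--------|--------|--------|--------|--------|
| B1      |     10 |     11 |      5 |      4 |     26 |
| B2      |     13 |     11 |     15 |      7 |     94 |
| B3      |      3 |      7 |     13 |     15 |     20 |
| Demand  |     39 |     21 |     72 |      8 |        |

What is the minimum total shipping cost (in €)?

1414

A cheapest plan:
  B1->Nampa: 26 × €5 = €130
  B2->Yuma: 19 × €13 = €247
  B2->Salem: 21 × €11 = €231
  B2->Nampa: 46 × €15 = €690
  B2->Dover: 8 × €7 = €56
  B3->Yuma: 20 × €3 = €60
Total = 130 + 247 + 231 + 690 + 56 + 60 = €1414.
(Supply check: B1 ships 26; B2 ships 94; B3 ships 20.)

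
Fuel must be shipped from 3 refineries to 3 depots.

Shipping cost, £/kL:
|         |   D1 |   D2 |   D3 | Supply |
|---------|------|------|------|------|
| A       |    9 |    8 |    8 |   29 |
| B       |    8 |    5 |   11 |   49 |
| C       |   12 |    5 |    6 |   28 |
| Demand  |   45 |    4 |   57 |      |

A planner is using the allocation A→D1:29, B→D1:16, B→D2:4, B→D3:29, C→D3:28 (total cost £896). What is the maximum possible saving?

116

Current plan cost = 29·9 + 16·8 + 4·5 + 29·11 + 28·6 = £896.
Optimal plan:
  A to D3: 29 × £8 = £232
  B to D1: 45 × £8 = £360
  B to D2: 4 × £5 = £20
  C to D3: 28 × £6 = £168
Optimal cost = £780.
Saving = 896 − 780 = £116.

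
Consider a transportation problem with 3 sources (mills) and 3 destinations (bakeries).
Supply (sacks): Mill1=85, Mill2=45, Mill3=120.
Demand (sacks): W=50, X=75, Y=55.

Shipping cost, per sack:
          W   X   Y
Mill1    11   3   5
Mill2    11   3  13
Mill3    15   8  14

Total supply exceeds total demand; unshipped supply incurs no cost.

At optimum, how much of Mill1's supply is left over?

0

Minimum-cost shipments:
  Mill1->X: 30 × 3 = 90
  Mill1->Y: 55 × 5 = 275
  Mill2->X: 45 × 3 = 135
  Mill3->W: 50 × 15 = 750
Total cost = 1250.
Mill1 ships 85 of its 85, leaving 0.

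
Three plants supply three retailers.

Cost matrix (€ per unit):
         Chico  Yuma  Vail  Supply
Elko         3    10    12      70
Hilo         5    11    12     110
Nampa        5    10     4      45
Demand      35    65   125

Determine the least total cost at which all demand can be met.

1925

One minimum-cost allocation:
  Elko→Chico: 35 × €3 = €105
  Elko→Yuma: 35 × €10 = €350
  Hilo→Yuma: 30 × €11 = €330
  Hilo→Vail: 80 × €12 = €960
  Nampa→Vail: 45 × €4 = €180
Total = 105 + 350 + 330 + 960 + 180 = €1925.
(Supply check: Elko ships 70; Hilo ships 110; Nampa ships 45.)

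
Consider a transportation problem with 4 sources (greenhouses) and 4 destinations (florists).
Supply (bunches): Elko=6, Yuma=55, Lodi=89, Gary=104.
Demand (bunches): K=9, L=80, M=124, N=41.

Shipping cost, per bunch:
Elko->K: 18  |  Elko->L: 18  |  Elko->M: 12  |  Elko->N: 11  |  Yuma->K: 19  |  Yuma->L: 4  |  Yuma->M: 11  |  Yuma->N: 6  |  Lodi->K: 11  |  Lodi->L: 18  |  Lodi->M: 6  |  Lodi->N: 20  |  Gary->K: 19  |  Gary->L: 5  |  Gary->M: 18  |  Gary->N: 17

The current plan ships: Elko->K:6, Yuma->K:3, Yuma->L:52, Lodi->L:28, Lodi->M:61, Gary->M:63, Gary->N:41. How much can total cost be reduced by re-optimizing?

1227

Current plan cost = 6·18 + 3·19 + 52·4 + 28·18 + 61·6 + 63·18 + 41·17 = 3074.
Optimal plan:
  Elko to M: 6 × 12 = 72
  Yuma to M: 14 × 11 = 154
  Yuma to N: 41 × 6 = 246
  Lodi to M: 89 × 6 = 534
  Gary to K: 9 × 19 = 171
  Gary to L: 80 × 5 = 400
  Gary to M: 15 × 18 = 270
Optimal cost = 1847.
Saving = 3074 − 1847 = 1227.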